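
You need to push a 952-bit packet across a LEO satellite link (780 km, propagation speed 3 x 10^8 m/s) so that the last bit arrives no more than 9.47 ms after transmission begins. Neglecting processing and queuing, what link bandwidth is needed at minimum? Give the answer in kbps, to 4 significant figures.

Propagation delay = 780000 / 300000000 = 2.6 ms.
Transmission budget = 9.47 − 2.6 = 6.87 ms.
R ≥ L / t_tx = 952 bits / 0.00687 s = 138.6 kbps.

138.6 kbps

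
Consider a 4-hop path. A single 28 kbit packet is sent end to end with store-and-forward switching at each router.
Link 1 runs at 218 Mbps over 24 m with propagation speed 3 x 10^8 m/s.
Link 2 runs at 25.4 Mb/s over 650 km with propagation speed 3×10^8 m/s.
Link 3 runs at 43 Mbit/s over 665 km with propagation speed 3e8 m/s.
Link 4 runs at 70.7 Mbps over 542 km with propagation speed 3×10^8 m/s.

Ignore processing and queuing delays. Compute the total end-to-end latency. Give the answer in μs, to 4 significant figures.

L = 28000 bits.
Transmission delays (L/R per hop): 128.44, 1102.36, 651.163, 396.04 μs; sum = 2278 μs.
Propagation delays (d/s per hop): 0.08, 2166.67, 2216.67, 1806.67 μs; sum = 6190.08 μs.
End-to-end = 8468 μs.

8468 μs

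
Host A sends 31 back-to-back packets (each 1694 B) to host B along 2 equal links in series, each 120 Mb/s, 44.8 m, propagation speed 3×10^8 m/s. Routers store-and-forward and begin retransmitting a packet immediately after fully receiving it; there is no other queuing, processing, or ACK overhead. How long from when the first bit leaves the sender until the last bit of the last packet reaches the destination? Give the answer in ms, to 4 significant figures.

Per-hop transmission t_tx = L/R = 13552/120000000 = 0.112933 ms.
Per-hop propagation t_prop = 44.8/300000000 = 0.000149333 ms.
Pipeline fill: first packet needs 2·t_tx to clear all hops; remaining 30 packets each add one t_tx.
Total = (2+31-1)·t_tx + 2·t_prop = 32·0.112933 + 2·0.000149333 = 3.614 ms.

3.614 ms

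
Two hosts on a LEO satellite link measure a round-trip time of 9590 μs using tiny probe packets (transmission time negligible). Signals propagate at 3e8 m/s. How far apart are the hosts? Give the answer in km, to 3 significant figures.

1440 km

One-way propagation = RTT/2 = 4795 μs.
d = s × t = 300000000 × 0.004795 = 1440 km.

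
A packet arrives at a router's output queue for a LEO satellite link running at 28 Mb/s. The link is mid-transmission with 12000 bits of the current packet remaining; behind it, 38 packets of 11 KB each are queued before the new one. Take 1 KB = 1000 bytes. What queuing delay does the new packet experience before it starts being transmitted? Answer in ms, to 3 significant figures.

Each queued packet: L/R = 88000/28000000 = 3.14286 ms.
38 queued → 119.429 ms.
Plus remaining 12000 bits of current packet: 0.428571 ms.
Queuing delay = 120 ms.

120 ms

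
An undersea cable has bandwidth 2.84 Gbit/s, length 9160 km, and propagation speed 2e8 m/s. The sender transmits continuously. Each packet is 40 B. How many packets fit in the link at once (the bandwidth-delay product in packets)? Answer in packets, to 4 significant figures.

Propagation delay = 9160000 / 200000000 = 0.0458 s.
BDP = R × t_prop = 2840000000 × 0.0458 = 130072000 bits.
In packets of 320 bits: 406500 packets.

406500 packets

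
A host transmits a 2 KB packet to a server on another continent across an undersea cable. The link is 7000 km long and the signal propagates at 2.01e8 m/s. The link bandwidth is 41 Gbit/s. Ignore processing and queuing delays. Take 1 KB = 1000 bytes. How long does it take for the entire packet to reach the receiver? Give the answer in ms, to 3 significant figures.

L = 16000 bits.
Transmission delay = L/R = 16000 / 41000000000 = 0.000390244 ms.
Propagation delay = d/s = 7000000 m / 2.01e+08 m/s = 34.8259 ms.
Total = 34.8 ms.

34.8 ms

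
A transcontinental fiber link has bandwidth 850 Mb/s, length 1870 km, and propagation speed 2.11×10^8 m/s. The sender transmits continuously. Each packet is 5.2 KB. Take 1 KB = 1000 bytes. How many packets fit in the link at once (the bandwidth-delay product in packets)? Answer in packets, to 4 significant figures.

181.1 packets

Propagation delay = 1870000 / 211000000 = 0.00886256 s.
BDP = R × t_prop = 850000000 × 0.00886256 = 7533180 bits.
In packets of 41600 bits: 181.1 packets.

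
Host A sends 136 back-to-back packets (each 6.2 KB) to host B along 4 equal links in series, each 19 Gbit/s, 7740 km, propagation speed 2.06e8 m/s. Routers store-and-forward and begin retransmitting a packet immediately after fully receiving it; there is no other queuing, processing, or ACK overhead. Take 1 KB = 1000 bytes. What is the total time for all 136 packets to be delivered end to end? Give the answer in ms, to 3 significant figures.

151 ms

Per-hop transmission t_tx = L/R = 49600/19000000000 = 0.00261053 ms.
Per-hop propagation t_prop = 7740000/206000000 = 37.5728 ms.
Pipeline fill: first packet needs 4·t_tx to clear all hops; remaining 135 packets each add one t_tx.
Total = (4+136-1)·t_tx + 4·t_prop = 139·0.00261053 + 4·37.5728 = 151 ms.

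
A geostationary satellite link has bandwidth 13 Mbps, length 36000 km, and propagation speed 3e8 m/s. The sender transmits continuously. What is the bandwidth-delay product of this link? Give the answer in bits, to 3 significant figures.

Propagation delay = 36000000 / 300000000 = 0.12 s.
BDP = R × t_prop = 13000000 × 0.12 = 1560000 bits.

1560000 bits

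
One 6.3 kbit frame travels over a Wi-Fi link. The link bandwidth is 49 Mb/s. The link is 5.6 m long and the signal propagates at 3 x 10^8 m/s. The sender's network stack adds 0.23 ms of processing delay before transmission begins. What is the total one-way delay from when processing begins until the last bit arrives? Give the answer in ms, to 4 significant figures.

0.3586 ms

L = 6300 bits.
Transmission delay = L/R = 6300 / 49000000 = 0.128571 ms.
Propagation delay = d/s = 5.6 m / 300000000 m/s = 1.86667e-05 ms.
Plus processing delay 0.23 ms = 0.23 ms.
Total = 0.3586 ms.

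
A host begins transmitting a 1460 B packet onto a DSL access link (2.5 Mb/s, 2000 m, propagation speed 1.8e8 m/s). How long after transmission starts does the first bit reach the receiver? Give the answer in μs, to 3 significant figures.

First bit experiences only propagation delay: d/s = 2000/180000000 = 11.1 μs.

11.1 μs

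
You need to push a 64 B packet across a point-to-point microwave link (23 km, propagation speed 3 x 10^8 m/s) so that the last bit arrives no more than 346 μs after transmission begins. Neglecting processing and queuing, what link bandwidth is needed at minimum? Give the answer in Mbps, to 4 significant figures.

1.901 Mbps

L = 512 bits.
Propagation delay = 23000 / 300000000 = 76.6667 μs.
Transmission budget = 346 − 76.6667 = 269.333 μs.
R ≥ L / t_tx = 512 bits / 0.000269333 s = 1.901 Mbps.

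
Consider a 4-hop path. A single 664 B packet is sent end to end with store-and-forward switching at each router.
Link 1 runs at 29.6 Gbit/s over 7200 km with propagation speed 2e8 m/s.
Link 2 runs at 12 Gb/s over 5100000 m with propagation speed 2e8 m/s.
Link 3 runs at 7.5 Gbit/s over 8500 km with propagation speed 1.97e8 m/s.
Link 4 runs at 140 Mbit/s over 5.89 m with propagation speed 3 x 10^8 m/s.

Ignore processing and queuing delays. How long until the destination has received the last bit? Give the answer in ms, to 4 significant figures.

L = 664 × 8 = 5312 bits.
Transmission delays (L/R per hop): 0.000179459, 0.000442667, 0.000708267, 0.0379429 ms; sum = 0.0392732 ms.
Propagation delays (d/s per hop): 36, 25.5, 43.1472, 1.96333e-05 ms; sum = 104.647 ms.
End-to-end = 104.7 ms.

104.7 ms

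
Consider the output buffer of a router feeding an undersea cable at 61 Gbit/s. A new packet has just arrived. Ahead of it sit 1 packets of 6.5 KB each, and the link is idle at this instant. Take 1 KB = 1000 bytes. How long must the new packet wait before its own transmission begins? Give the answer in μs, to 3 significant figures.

Each queued packet: L/R = 52000/61000000000 = 0.852459 μs.
1 queued → 0.852459 μs.
Queuing delay = 0.852 μs.

0.852 μs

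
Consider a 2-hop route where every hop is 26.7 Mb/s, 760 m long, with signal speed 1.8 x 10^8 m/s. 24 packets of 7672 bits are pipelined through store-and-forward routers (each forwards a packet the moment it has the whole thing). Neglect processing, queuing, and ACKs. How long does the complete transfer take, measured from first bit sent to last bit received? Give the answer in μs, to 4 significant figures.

7192 μs

Per-hop transmission t_tx = L/R = 7672/26700000 = 287.341 μs.
Per-hop propagation t_prop = 760/180000000 = 4.22222 μs.
Pipeline fill: first packet needs 2·t_tx to clear all hops; remaining 23 packets each add one t_tx.
Total = (2+24-1)·t_tx + 2·t_prop = 25·287.341 + 2·4.22222 = 7192 μs.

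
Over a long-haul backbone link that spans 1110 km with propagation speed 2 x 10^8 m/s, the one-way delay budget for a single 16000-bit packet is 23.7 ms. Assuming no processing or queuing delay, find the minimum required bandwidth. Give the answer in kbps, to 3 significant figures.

882 kbps

Propagation delay = 1110000 / 200000000 = 5.55 ms.
Transmission budget = 23.7 − 5.55 = 18.15 ms.
R ≥ L / t_tx = 16000 bits / 0.01815 s = 882 kbps.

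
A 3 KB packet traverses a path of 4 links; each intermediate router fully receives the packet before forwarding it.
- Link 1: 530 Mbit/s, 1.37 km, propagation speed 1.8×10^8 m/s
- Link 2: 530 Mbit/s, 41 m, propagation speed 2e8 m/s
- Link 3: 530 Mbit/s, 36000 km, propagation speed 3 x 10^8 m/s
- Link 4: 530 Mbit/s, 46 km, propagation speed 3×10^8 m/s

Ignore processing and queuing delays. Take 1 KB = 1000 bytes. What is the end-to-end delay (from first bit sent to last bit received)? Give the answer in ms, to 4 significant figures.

L = 24000 bits.
Transmission delay per hop = L/R = 24000/530000000 = 0.045283 ms; 4 hops → 0.181132 ms.
Propagation delays (d/s per hop): 0.00761111, 0.000205, 120, 0.153333 ms; sum = 120.161 ms.
End-to-end = 120.3 ms.

120.3 ms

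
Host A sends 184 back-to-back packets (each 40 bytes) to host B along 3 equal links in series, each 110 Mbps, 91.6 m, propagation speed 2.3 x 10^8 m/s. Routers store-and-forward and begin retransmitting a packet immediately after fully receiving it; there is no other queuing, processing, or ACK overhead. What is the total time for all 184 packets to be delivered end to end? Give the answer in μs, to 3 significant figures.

Per-hop transmission t_tx = L/R = 320/110000000 = 2.90909 μs.
Per-hop propagation t_prop = 91.6/2.3e+08 = 0.398261 μs.
Pipeline fill: first packet needs 3·t_tx to clear all hops; remaining 183 packets each add one t_tx.
Total = (3+184-1)·t_tx + 3·t_prop = 186·2.90909 + 3·0.398261 = 542 μs.

542 μs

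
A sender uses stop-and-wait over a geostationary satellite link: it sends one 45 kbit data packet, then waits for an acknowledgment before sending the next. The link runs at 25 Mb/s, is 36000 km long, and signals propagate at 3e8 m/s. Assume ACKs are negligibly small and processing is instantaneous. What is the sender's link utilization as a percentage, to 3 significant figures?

t_tx = L/R = 45000/25000000 = 0.0018 s.
t_prop = 36000000/300000000 = 0.12 s; RTT = 0.24 s.
Cycle = t_tx + RTT = 0.2418 s.
Utilization = t_tx / cycle = 0.0018/0.2418 = 0.744 %.

0.744 %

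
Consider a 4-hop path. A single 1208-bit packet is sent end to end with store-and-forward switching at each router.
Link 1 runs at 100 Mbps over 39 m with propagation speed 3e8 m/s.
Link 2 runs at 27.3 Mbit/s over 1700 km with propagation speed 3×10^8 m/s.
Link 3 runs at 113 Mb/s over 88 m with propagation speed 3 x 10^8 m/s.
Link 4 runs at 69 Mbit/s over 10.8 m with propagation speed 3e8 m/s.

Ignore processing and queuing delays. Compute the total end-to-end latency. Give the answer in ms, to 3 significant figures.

5.75 ms

Transmission delays (L/R per hop): 0.01208, 0.0442491, 0.0106903, 0.0175072 ms; sum = 0.0845266 ms.
Propagation delays (d/s per hop): 0.00013, 5.66667, 0.000293333, 3.6e-05 ms; sum = 5.66713 ms.
End-to-end = 5.75 ms.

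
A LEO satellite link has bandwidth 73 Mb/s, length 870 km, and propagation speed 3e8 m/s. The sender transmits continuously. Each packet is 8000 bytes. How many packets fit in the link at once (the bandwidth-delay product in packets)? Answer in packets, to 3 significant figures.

Propagation delay = 870000 / 300000000 = 0.0029 s.
BDP = R × t_prop = 73000000 × 0.0029 = 211700 bits.
In packets of 64000 bits: 3.31 packets.

3.31 packets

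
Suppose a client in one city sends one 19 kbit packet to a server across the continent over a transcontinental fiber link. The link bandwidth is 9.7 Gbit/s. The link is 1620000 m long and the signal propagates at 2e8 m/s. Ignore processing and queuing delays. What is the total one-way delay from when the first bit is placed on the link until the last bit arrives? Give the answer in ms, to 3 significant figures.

8.10 ms

L = 19000 bits.
Transmission delay = L/R = 19000 / 9700000000 = 0.00195876 ms.
Propagation delay = d/s = 1620000 m / 200000000 m/s = 8.1 ms.
Total = 8.10 ms.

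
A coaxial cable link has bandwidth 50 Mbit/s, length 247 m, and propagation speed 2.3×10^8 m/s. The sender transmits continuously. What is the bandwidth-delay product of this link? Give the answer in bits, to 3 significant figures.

53.7 bits

Propagation delay = 247 / 2.3e+08 = 1.07391e-06 s.
BDP = R × t_prop = 50000000 × 1.07391e-06 = 53.6957 bits.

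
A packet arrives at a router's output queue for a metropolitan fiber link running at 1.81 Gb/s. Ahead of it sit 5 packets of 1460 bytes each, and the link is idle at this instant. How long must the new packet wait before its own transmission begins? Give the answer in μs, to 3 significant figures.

32.3 μs

Each queued packet: L/R = 11680/1810000000 = 6.45304 μs.
5 queued → 32.2652 μs.
Queuing delay = 32.3 μs.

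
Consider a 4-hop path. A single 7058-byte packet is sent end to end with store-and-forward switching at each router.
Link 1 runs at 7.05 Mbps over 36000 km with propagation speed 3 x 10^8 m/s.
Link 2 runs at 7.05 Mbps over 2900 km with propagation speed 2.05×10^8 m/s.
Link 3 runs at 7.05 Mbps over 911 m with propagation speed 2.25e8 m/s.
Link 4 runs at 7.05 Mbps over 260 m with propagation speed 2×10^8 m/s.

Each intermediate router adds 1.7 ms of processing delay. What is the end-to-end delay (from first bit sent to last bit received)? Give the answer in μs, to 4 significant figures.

171300 μs

L = 7058 × 8 = 56464 bits.
Transmission delay per hop = L/R = 56464/7050000 = 8009.08 μs; 4 hops → 32036.3 μs.
Propagation delays (d/s per hop): 120000, 14146.3, 4.04889, 1.3 μs; sum = 134152 μs.
Processing at 3 router(s): 3 × 1.7 ms = 5100 μs.
End-to-end = 171300 μs.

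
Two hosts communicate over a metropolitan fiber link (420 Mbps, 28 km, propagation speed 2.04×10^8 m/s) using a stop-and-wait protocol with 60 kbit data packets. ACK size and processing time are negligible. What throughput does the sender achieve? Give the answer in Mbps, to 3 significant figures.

t_tx = L/R = 60000/420000000 = 0.000142857 s.
t_prop = 28000/204000000 = 0.000137255 s; RTT = 0.00027451 s.
Cycle = t_tx + RTT = 0.000417367 s.
Throughput = L / cycle = 60000 / 0.000417367 = 144 Mbps.

144 Mbps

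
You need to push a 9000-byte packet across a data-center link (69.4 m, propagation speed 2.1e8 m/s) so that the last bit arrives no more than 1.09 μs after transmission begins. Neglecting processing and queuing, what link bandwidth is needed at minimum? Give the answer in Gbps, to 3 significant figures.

94.8 Gbps

L = 72000 bits.
Propagation delay = 69.4 / 210000000 = 0.330476 μs.
Transmission budget = 1.09 − 0.330476 = 0.759524 μs.
R ≥ L / t_tx = 72000 bits / 7.59524e-07 s = 94.8 Gbps.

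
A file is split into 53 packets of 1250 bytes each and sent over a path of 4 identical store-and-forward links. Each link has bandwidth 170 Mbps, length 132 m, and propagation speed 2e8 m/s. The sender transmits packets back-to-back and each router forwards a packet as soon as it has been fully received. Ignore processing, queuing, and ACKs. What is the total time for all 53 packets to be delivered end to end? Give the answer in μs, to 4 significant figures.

Per-hop transmission t_tx = L/R = 10000/170000000 = 58.8235 μs.
Per-hop propagation t_prop = 132/200000000 = 0.66 μs.
Pipeline fill: first packet needs 4·t_tx to clear all hops; remaining 52 packets each add one t_tx.
Total = (4+53-1)·t_tx + 4·t_prop = 56·58.8235 + 4·0.66 = 3297 μs.

3297 μs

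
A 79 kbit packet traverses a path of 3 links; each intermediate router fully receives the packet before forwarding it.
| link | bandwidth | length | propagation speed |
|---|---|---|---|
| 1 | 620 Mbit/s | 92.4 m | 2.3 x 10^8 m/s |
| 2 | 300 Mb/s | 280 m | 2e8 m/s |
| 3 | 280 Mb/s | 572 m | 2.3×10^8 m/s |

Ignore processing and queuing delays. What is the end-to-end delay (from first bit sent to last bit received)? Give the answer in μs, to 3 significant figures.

L = 79000 bits.
Transmission delays (L/R per hop): 127.419, 263.333, 282.143 μs; sum = 672.896 μs.
Propagation delays (d/s per hop): 0.401739, 1.4, 2.48696 μs; sum = 4.2887 μs.
End-to-end = 677 μs.

677 μs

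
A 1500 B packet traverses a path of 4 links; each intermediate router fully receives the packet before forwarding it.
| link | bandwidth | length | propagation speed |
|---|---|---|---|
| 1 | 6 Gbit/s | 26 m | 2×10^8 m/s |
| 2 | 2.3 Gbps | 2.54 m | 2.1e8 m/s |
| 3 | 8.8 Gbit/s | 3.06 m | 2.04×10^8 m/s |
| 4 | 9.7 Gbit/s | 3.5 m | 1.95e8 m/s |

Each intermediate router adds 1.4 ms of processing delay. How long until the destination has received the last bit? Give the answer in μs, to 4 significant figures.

L = 1500 × 8 = 12000 bits.
Transmission delays (L/R per hop): 2, 5.21739, 1.36364, 1.23711 μs; sum = 9.81814 μs.
Propagation delays (d/s per hop): 0.13, 0.0120952, 0.015, 0.0179487 μs; sum = 0.175044 μs.
Processing at 3 router(s): 3 × 1.4 ms = 4200 μs.
End-to-end = 4210 μs.

4210 μs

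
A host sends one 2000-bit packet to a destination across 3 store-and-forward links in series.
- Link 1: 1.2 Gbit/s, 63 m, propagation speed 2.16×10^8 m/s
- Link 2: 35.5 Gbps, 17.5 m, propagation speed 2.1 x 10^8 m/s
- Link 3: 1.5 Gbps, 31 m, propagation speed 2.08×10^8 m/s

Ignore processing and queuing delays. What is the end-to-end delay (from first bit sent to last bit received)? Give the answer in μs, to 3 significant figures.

3.58 μs

Transmission delays (L/R per hop): 1.66667, 0.056338, 1.33333 μs; sum = 3.05634 μs.
Propagation delays (d/s per hop): 0.291667, 0.0833333, 0.149038 μs; sum = 0.524038 μs.
End-to-end = 3.58 μs.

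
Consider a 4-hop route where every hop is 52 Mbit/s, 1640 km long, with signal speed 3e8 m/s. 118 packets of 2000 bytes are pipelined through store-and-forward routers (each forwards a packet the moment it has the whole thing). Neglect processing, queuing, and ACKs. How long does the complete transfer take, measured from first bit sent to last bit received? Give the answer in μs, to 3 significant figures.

59100 μs

Per-hop transmission t_tx = L/R = 16000/52000000 = 307.692 μs.
Per-hop propagation t_prop = 1640000/300000000 = 5466.67 μs.
Pipeline fill: first packet needs 4·t_tx to clear all hops; remaining 117 packets each add one t_tx.
Total = (4+118-1)·t_tx + 4·t_prop = 121·307.692 + 4·5466.67 = 59100 μs.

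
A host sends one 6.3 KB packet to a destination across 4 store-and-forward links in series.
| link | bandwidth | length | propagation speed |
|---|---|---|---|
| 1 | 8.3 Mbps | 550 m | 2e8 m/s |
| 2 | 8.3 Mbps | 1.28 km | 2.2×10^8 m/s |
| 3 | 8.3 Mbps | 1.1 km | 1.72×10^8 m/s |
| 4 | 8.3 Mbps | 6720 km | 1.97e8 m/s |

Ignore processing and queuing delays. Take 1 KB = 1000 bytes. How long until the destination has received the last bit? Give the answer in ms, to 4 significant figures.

58.42 ms

L = 50400 bits.
Transmission delay per hop = L/R = 50400/8.3e+06 = 6.07229 ms; 4 hops → 24.2892 ms.
Propagation delays (d/s per hop): 0.00275, 0.00581818, 0.00639535, 34.1117 ms; sum = 34.1266 ms.
End-to-end = 58.42 ms.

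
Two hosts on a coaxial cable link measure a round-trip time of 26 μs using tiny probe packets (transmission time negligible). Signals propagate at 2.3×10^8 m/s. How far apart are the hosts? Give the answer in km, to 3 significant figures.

One-way propagation = RTT/2 = 13 μs.
d = s × t = 2.3e+08 × 1.3e-05 = 2.99 km.

2.99 km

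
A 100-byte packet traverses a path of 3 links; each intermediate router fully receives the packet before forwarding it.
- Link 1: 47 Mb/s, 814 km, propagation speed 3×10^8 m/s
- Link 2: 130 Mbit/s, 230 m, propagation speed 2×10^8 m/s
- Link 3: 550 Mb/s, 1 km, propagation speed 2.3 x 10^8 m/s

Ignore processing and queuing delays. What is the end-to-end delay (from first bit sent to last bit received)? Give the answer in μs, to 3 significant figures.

L = 100 × 8 = 800 bits.
Transmission delays (L/R per hop): 17.0213, 6.15385, 1.45455 μs; sum = 24.6297 μs.
Propagation delays (d/s per hop): 2713.33, 1.15, 4.34783 μs; sum = 2718.83 μs.
End-to-end = 2740 μs.

2740 μs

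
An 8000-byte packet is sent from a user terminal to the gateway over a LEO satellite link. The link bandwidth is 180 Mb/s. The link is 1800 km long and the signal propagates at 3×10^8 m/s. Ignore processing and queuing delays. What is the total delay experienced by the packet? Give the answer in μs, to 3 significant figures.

L = 8000 × 8 = 64000 bits.
Transmission delay = L/R = 64000 / 180000000 = 355.556 μs.
Propagation delay = d/s = 1800000 m / 300000000 m/s = 6000 μs.
Total = 6360 μs.

6360 μs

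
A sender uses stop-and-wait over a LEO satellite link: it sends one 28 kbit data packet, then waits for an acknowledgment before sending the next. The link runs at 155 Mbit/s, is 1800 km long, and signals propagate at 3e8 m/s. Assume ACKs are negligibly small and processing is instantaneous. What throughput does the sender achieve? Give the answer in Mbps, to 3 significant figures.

t_tx = L/R = 28000/155000000 = 0.000180645 s.
t_prop = 1800000/300000000 = 0.006 s; RTT = 0.012 s.
Cycle = t_tx + RTT = 0.0121806 s.
Throughput = L / cycle = 28000 / 0.0121806 = 2.30 Mbps.

2.30 Mbps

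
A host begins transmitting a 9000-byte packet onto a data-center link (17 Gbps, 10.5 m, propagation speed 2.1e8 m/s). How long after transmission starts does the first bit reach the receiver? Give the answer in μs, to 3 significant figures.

First bit experiences only propagation delay: d/s = 10.5/210000000 = 0.0500 μs.

0.0500 μs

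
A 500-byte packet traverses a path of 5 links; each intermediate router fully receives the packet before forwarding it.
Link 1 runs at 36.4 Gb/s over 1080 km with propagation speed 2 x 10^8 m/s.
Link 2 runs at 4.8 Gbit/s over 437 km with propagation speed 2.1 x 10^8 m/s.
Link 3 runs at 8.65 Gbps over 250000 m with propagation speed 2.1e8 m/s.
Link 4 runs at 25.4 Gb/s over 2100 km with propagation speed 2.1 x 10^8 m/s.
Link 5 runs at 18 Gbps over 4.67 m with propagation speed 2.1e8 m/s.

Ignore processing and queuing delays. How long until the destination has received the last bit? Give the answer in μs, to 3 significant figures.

18700 μs

L = 500 × 8 = 4000 bits.
Transmission delays (L/R per hop): 0.10989, 0.833333, 0.462428, 0.15748, 0.222222 μs; sum = 1.78535 μs.
Propagation delays (d/s per hop): 5400, 2080.95, 1190.48, 10000, 0.0222381 μs; sum = 18671.5 μs.
End-to-end = 18700 μs.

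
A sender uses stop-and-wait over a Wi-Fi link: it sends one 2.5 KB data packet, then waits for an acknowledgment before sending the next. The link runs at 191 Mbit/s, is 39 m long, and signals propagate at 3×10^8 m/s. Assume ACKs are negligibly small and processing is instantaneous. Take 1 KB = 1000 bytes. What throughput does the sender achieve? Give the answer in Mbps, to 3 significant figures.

t_tx = L/R = 20000/191000000 = 0.000104712 s.
t_prop = 39/300000000 = 1.3e-07 s; RTT = 2.6e-07 s.
Cycle = t_tx + RTT = 0.000104972 s.
Throughput = L / cycle = 20000 / 0.000104972 = 191 Mbps.

191 Mbps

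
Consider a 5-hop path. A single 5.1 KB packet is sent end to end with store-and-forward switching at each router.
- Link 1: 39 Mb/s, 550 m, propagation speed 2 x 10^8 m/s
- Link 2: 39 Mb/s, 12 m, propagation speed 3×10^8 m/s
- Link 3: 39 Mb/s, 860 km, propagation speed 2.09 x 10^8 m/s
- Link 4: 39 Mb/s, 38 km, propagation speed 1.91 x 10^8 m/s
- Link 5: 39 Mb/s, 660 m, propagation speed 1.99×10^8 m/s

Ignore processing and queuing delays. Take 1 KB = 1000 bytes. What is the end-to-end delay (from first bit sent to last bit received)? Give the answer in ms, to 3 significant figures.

9.55 ms

L = 40800 bits.
Transmission delay per hop = L/R = 40800/39000000 = 1.04615 ms; 5 hops → 5.23077 ms.
Propagation delays (d/s per hop): 0.00275, 4e-05, 4.11483, 0.198953, 0.00331658 ms; sum = 4.31989 ms.
End-to-end = 9.55 ms.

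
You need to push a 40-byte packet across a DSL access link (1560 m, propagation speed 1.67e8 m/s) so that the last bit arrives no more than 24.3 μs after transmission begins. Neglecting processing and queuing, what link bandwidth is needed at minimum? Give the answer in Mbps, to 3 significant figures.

L = 320 bits.
Propagation delay = 1560 / 167000000 = 9.34132 μs.
Transmission budget = 24.3 − 9.34132 = 14.9587 μs.
R ≥ L / t_tx = 320 bits / 1.49587e-05 s = 21.4 Mbps.

21.4 Mbps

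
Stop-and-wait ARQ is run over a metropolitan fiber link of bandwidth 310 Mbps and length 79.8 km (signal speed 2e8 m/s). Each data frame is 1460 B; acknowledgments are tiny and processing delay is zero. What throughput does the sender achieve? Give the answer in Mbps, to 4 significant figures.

t_tx = L/R = 11680/310000000 = 3.76774e-05 s.
t_prop = 79800/200000000 = 0.000399 s; RTT = 0.000798 s.
Cycle = t_tx + RTT = 0.000835677 s.
Throughput = L / cycle = 11680 / 0.000835677 = 13.98 Mbps.

13.98 Mbps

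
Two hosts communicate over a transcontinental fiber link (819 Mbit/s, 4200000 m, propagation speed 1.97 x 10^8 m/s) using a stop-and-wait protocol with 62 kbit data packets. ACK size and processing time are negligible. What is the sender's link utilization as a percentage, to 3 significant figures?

0.177 %

t_tx = L/R = 62000/819000000 = 7.57021e-05 s.
t_prop = 4200000/197000000 = 0.0213198 s; RTT = 0.0426396 s.
Cycle = t_tx + RTT = 0.0427153 s.
Utilization = t_tx / cycle = 7.57021e-05/0.0427153 = 0.177 %.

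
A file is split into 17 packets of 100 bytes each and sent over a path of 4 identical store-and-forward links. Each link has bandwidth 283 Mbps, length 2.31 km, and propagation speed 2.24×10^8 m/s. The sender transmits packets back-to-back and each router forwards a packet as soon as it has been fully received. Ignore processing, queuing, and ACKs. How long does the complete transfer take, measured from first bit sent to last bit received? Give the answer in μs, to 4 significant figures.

Per-hop transmission t_tx = L/R = 800/283000000 = 2.82686 μs.
Per-hop propagation t_prop = 2310/2.24e+08 = 10.3125 μs.
Pipeline fill: first packet needs 4·t_tx to clear all hops; remaining 16 packets each add one t_tx.
Total = (4+17-1)·t_tx + 4·t_prop = 20·2.82686 + 4·10.3125 = 97.79 μs.

97.79 μs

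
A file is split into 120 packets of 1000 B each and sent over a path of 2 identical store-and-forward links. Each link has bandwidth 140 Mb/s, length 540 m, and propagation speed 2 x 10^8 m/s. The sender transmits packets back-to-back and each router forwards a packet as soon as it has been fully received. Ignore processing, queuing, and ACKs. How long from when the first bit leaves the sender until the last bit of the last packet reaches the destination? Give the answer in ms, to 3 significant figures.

6.92 ms

Per-hop transmission t_tx = L/R = 8000/140000000 = 0.0571429 ms.
Per-hop propagation t_prop = 540/200000000 = 0.0027 ms.
Pipeline fill: first packet needs 2·t_tx to clear all hops; remaining 119 packets each add one t_tx.
Total = (2+120-1)·t_tx + 2·t_prop = 121·0.0571429 + 2·0.0027 = 6.92 ms.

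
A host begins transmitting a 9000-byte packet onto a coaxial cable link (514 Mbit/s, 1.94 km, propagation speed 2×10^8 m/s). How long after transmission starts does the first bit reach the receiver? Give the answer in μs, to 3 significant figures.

First bit experiences only propagation delay: d/s = 1940/200000000 = 9.70 μs.

9.70 μs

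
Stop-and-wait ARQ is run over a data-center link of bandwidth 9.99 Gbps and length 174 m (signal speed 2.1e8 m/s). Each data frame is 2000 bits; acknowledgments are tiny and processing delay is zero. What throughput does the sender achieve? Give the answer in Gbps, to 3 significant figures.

t_tx = L/R = 2000/9990000000 = 2.002e-07 s.
t_prop = 174/210000000 = 8.28571e-07 s; RTT = 1.65714e-06 s.
Cycle = t_tx + RTT = 1.85734e-06 s.
Throughput = L / cycle = 2000 / 1.85734e-06 = 1.08 Gbps.

1.08 Gbps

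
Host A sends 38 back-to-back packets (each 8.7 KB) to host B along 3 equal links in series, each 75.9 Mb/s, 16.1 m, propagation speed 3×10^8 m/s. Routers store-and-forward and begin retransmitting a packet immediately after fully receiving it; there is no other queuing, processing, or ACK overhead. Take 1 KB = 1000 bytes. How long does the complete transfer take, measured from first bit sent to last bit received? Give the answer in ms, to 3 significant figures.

Per-hop transmission t_tx = L/R = 69600/75900000 = 0.916996 ms.
Per-hop propagation t_prop = 16.1/300000000 = 5.36667e-05 ms.
Pipeline fill: first packet needs 3·t_tx to clear all hops; remaining 37 packets each add one t_tx.
Total = (3+38-1)·t_tx + 3·t_prop = 40·0.916996 + 3·5.36667e-05 = 36.7 ms.

36.7 ms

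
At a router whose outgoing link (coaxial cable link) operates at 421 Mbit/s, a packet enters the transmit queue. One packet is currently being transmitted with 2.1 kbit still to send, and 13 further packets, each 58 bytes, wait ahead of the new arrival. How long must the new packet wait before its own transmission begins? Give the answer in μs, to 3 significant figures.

Each queued packet: L/R = 464/421000000 = 1.10214 μs.
13 queued → 14.3278 μs.
Plus remaining 2100 bits of current packet: 4.98812 μs.
Queuing delay = 19.3 μs.

19.3 μs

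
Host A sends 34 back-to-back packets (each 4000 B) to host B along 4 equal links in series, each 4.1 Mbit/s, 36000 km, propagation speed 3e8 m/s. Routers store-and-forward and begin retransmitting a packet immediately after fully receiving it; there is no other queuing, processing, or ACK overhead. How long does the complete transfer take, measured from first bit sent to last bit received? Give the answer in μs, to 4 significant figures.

768800 μs

Per-hop transmission t_tx = L/R = 32000/4.1e+06 = 7804.88 μs.
Per-hop propagation t_prop = 36000000/300000000 = 120000 μs.
Pipeline fill: first packet needs 4·t_tx to clear all hops; remaining 33 packets each add one t_tx.
Total = (4+34-1)·t_tx + 4·t_prop = 37·7804.88 + 4·120000 = 768800 μs.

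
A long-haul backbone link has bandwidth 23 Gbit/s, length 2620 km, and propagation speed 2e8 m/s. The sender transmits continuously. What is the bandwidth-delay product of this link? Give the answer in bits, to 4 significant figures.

Propagation delay = 2620000 / 200000000 = 0.0131 s.
BDP = R × t_prop = 23000000000 × 0.0131 = 301300000 bits.

301300000 bits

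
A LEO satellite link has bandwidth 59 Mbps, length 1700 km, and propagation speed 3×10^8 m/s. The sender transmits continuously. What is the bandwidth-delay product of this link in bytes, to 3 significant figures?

Propagation delay = 1700000 / 300000000 = 0.00566667 s.
BDP = R × t_prop = 59000000 × 0.00566667 = 334333 bits.
In bytes: 334333/8 = 41800 bytes.

41800 bytes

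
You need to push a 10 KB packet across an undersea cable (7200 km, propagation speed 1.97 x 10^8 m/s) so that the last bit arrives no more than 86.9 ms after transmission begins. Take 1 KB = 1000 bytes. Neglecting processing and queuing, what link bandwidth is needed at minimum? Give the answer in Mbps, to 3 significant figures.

L = 80000 bits.
Propagation delay = 7200000 / 197000000 = 36.5482 ms.
Transmission budget = 86.9 − 36.5482 = 50.3518 ms.
R ≥ L / t_tx = 80000 bits / 0.0503518 s = 1.59 Mbps.

1.59 Mbps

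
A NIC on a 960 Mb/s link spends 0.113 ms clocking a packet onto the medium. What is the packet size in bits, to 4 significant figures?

L = R × t_tx = 960000000 b/s × 0.000113 s = 108480 bits.

108500 bits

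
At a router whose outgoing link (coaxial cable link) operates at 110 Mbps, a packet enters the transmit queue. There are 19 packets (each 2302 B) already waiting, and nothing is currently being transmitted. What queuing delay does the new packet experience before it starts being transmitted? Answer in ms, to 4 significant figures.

3.181 ms

Each queued packet: L/R = 18416/110000000 = 0.167418 ms.
19 queued → 3.18095 ms.
Queuing delay = 3.181 ms.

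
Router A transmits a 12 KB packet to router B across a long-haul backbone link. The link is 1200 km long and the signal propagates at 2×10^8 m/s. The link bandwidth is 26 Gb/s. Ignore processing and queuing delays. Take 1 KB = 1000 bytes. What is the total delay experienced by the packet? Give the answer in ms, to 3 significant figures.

6.00 ms

L = 96000 bits.
Transmission delay = L/R = 96000 / 26000000000 = 0.00369231 ms.
Propagation delay = d/s = 1200000 m / 200000000 m/s = 6 ms.
Total = 6.00 ms.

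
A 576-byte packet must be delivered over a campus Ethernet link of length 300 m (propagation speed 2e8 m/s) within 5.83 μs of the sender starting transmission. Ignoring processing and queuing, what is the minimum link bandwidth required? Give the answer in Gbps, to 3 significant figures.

L = 4608 bits.
Propagation delay = 300 / 200000000 = 1.5 μs.
Transmission budget = 5.83 − 1.5 = 4.33 μs.
R ≥ L / t_tx = 4608 bits / 4.33e-06 s = 1.06 Gbps.

1.06 Gbps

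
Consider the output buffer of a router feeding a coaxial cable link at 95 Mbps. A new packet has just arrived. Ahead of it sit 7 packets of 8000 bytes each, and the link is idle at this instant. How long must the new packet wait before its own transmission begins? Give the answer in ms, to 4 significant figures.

Each queued packet: L/R = 64000/95000000 = 0.673684 ms.
7 queued → 4.71579 ms.
Queuing delay = 4.716 ms.

4.716 ms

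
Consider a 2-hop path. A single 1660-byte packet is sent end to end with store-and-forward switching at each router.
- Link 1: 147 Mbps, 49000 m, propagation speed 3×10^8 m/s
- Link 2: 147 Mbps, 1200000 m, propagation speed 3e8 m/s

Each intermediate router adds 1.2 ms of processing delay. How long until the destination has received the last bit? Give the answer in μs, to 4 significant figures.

L = 1660 × 8 = 13280 bits.
Transmission delay per hop = L/R = 13280/147000000 = 90.3401 μs; 2 hops → 180.68 μs.
Propagation delays (d/s per hop): 163.333, 4000 μs; sum = 4163.33 μs.
Processing at 1 router(s): 1 × 1.2 ms = 1200 μs.
End-to-end = 5544 μs.

5544 μs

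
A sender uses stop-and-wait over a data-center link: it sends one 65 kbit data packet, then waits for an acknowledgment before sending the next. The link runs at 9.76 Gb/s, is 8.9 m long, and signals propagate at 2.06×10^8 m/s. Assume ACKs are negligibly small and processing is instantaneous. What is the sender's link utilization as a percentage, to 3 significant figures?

t_tx = L/R = 65000/9760000000 = 6.65984e-06 s.
t_prop = 8.9/206000000 = 4.32039e-08 s; RTT = 8.64078e-08 s.
Cycle = t_tx + RTT = 6.74624e-06 s.
Utilization = t_tx / cycle = 6.65984e-06/6.74624e-06 = 98.7 %.

98.7 %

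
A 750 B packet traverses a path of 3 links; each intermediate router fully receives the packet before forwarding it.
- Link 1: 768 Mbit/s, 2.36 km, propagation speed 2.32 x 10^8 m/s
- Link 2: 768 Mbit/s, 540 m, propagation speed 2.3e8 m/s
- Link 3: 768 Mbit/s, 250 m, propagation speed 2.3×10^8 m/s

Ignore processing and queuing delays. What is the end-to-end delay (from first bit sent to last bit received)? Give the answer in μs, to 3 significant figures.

L = 750 × 8 = 6000 bits.
Transmission delay per hop = L/R = 6000/768000000 = 7.8125 μs; 3 hops → 23.4375 μs.
Propagation delays (d/s per hop): 10.1724, 2.34783, 1.08696 μs; sum = 13.6072 μs.
End-to-end = 37.0 μs.

37.0 μs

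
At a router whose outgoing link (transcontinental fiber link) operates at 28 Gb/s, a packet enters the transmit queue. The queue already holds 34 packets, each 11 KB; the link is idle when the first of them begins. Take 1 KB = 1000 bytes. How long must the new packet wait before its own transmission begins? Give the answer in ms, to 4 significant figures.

Each queued packet: L/R = 88000/28000000000 = 0.00314286 ms.
34 queued → 0.106857 ms.
Queuing delay = 0.1069 ms.

0.1069 ms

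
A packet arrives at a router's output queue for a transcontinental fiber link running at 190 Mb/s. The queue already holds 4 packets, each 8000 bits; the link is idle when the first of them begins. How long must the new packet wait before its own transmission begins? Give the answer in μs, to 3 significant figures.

168 μs

Each queued packet: L/R = 8000/190000000 = 42.1053 μs.
4 queued → 168.421 μs.
Queuing delay = 168 μs.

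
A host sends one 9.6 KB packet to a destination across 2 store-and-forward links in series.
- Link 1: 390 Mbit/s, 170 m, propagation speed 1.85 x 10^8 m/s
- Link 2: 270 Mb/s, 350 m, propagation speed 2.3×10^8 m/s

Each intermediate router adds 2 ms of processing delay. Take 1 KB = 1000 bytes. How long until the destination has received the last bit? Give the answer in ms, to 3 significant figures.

2.48 ms

L = 76800 bits.
Transmission delays (L/R per hop): 0.196923, 0.284444 ms; sum = 0.481368 ms.
Propagation delays (d/s per hop): 0.000918919, 0.00152174 ms; sum = 0.00244066 ms.
Processing at 1 router(s): 1 × 2 ms = 2 ms.
End-to-end = 2.48 ms.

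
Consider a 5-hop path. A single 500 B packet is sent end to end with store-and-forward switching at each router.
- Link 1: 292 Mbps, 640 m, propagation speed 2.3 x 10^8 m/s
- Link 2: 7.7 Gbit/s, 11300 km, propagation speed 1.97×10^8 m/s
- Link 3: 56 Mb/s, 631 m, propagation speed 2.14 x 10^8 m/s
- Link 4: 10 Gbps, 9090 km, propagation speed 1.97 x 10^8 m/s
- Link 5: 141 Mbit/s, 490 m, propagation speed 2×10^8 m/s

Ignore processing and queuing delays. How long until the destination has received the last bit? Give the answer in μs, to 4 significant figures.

103600 μs

L = 500 × 8 = 4000 bits.
Transmission delays (L/R per hop): 13.6986, 0.519481, 71.4286, 0.4, 28.3688 μs; sum = 114.415 μs.
Propagation delays (d/s per hop): 2.78261, 57360.4, 2.9486, 46142.1, 2.45 μs; sum = 103511 μs.
End-to-end = 103600 μs.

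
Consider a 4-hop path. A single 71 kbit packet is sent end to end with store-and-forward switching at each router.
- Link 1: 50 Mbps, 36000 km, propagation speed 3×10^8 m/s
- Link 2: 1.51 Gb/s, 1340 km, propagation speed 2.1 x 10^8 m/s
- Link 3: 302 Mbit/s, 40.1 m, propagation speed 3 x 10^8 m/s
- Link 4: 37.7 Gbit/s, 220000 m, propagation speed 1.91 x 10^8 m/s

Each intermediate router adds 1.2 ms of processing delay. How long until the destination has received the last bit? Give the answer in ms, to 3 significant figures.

L = 71000 bits.
Transmission delays (L/R per hop): 1.42, 0.0470199, 0.235099, 0.00188329 ms; sum = 1.704 ms.
Propagation delays (d/s per hop): 120, 6.38095, 0.000133667, 1.15183 ms; sum = 127.533 ms.
Processing at 3 router(s): 3 × 1.2 ms = 3.6 ms.
End-to-end = 133 ms.

133 ms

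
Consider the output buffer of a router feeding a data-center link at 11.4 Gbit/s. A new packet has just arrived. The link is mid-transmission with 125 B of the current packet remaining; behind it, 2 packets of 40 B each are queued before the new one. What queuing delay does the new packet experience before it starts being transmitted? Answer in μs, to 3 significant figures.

0.144 μs

Each queued packet: L/R = 320/11400000000 = 0.0280702 μs.
2 queued → 0.0561404 μs.
Plus remaining 1000 bits of current packet: 0.0877193 μs.
Queuing delay = 0.144 μs.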